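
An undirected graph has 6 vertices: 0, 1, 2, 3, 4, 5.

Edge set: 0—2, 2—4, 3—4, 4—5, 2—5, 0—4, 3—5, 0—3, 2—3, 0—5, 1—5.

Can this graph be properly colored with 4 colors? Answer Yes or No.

0, 2, 3, 4, 5 are pairwise adjacent (a clique of size 5), so at least 5 colors are needed.
So 4 colors are not enough.

No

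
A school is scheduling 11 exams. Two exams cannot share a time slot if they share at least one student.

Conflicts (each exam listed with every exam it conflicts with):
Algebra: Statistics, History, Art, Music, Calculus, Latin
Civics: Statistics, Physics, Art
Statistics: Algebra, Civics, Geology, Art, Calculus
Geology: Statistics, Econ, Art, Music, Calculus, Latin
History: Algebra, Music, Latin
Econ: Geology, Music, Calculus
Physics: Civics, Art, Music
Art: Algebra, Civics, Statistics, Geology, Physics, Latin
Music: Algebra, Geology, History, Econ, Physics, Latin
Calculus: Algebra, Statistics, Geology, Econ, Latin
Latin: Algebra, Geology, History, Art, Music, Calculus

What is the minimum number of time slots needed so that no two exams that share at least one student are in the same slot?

Algebra, History, Music, Latin pairwise conflict, so at least 4 time slots are needed.
4 time slots suffice: time slot 1 → {Art, Music, Calculus}; time slot 2 → {Statistics, Econ, Physics, Latin}; time slot 3 → {Algebra, Civics, Geology}; time slot 4 → {History}. Every pair that conflicts lands in different time slots.

4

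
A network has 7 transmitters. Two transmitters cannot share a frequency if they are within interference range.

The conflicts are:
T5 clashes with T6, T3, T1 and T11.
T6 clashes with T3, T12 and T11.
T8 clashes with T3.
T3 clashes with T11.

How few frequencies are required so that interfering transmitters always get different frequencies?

T5, T6, T3, T11 pairwise conflict, so at least 4 frequencies are needed.
4 frequencies suffice: frequency 1 → {T3, T12, T1}; frequency 2 → {T6, T8}; frequency 3 → {T5}; frequency 4 → {T11}. No two conflicting transmitters share a frequency.

4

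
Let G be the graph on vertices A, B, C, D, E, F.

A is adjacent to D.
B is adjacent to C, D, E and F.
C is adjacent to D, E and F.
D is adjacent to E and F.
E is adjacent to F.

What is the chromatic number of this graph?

5

B, C, D, E, F form a clique, so at least 5 colors are needed.
5 colors suffice: A=2, B=5, C=4, D=1, E=3, F=2. No two adjacent vertices share a color.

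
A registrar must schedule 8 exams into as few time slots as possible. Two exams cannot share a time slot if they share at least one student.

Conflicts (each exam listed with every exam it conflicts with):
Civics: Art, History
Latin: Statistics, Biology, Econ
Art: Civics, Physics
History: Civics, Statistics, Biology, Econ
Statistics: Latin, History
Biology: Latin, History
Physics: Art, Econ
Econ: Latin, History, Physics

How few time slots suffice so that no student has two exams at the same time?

3

The cycle Physics-Econ-History-Civics-Art-Physics has odd length 5, so it cannot be 2-colored; at least 3 time slots are needed.
3 time slots suffice: time slot 1 → {Latin, History, Physics}; time slot 2 → {Civics, Statistics, Biology, Econ}; time slot 3 → {Art}. Each listed conflict is separated.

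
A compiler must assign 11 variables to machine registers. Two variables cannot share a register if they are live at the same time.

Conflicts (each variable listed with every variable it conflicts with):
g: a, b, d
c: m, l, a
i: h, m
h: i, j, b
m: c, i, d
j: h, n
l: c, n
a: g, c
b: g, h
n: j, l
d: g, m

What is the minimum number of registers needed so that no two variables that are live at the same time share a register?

3

The cycle d-m-c-a-g-d has odd length 5, so it cannot be 2-colored; at least 3 registers are needed.
Using 3 registers: g=1, c=2, i=2, h=1, m=1, j=2, l=1, a=3, b=2, n=3, d=2. Each listed conflict is separated.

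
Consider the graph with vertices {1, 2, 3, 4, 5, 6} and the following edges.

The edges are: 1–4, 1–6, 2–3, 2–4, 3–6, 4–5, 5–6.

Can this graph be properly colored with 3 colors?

The chromatic number is 3. The cycle 2-4-5-6-3-2 has odd length 5, so it cannot be 2-colored; at least 3 colors are needed.
3 colors suffice: color red → {4, 6}; color blue → {1, 3, 5}; color green → {2}.
That is already a proper 3-coloring.

Yes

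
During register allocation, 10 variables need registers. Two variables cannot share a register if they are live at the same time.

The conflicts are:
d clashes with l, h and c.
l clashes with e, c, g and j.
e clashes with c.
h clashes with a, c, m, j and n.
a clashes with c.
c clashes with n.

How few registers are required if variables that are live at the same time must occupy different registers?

d, h, c all conflict with each other, so at least 3 registers are needed.
Using 3 registers: d=3, l=1, e=3, h=1, a=3, c=2, g=2, m=2, j=2, n=3. Each listed conflict is separated.

3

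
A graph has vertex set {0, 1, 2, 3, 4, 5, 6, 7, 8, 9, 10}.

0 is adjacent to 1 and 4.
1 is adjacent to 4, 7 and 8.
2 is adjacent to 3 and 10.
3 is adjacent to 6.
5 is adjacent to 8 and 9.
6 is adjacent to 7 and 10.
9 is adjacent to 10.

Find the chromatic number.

0, 1, 4 form a triangle, so at least 3 colors are needed.
3 colors suffice: color a → {1, 3, 5, 10}; color b → {0, 2, 6, 8, 9}; color c → {4, 7}. No two adjacent vertices share a color.

3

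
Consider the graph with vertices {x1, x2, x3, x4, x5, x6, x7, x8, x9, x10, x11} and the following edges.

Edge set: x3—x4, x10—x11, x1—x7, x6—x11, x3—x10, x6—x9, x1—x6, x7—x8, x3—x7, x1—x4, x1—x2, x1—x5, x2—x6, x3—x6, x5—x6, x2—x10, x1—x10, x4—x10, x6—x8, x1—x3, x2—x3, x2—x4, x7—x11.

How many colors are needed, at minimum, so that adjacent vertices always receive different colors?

x1, x2, x3, x4, x10 are mutually adjacent (a clique of size 5), so at least 5 colors are needed.
5 colors suffice: color R → {x6, x7, x10}; color B → {x1, x8, x9, x11}; color G → {x3, x5}; color Y → {x2}; color P → {x4}. Each edge has distinct colors on its endpoints.

5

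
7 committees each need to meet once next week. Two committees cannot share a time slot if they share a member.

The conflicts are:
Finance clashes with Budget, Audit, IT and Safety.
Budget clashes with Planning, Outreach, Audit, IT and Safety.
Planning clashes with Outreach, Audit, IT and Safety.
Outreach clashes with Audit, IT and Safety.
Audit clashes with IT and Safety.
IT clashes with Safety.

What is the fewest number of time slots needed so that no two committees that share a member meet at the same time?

Budget, Planning, Outreach, Audit, IT, Safety pairwise conflict, so at least 6 time slots are needed.
6 time slots suffice: Finance=5, Budget=3, Planning=6, Outreach=5, Audit=4, IT=2, Safety=1. Each listed conflict is separated.

6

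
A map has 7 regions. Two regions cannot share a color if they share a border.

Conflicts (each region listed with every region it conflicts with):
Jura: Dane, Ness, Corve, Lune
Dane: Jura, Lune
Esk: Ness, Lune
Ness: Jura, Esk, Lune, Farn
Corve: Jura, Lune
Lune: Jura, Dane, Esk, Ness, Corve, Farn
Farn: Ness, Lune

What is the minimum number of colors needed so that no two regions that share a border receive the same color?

Jura, Corve, Lune all conflict with each other, so at least 3 colors are needed.
3 colors suffice: color 1 → {Lune}; color 2 → {Dane, Ness, Corve}; color 3 → {Jura, Esk, Farn}. Each listed conflict is separated.

3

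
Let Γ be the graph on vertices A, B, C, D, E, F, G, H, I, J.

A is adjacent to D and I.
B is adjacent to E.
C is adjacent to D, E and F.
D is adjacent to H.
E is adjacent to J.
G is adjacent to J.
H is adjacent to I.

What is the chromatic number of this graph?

G and J are adjacent, so at least 2 colors are needed.
A valid assignment using 2 colors: A=1, B=1, C=1, D=2, E=2, F=2, G=2, H=1, I=2, J=1. Each edge has distinct colors on its endpoints.

2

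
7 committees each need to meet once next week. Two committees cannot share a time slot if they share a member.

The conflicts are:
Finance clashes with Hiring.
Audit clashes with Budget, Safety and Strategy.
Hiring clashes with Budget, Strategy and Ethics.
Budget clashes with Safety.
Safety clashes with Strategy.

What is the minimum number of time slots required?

Audit, Safety, Strategy pairwise conflict, so at least 3 time slots are needed.
3 time slots suffice: time slot 1 → {Hiring, Safety}; time slot 2 → {Finance, Budget, Strategy, Ethics}; time slot 3 → {Audit}. Every pair that conflicts lands in different time slots.

3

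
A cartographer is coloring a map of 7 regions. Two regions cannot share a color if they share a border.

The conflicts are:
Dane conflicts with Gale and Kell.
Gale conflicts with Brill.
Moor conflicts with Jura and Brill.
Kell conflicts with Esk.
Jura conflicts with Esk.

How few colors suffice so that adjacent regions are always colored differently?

The cycle Gale-Dane-Kell-Esk-Jura-Moor-Brill-Gale has odd length 7, so it cannot be 2-colored; at least 3 colors are needed.
One proper 3-coloring: Dane=3, Gale=1, Moor=1, Kell=2, Jura=2, Esk=1, Brill=2. Every pair that conflicts lands in different colors.

3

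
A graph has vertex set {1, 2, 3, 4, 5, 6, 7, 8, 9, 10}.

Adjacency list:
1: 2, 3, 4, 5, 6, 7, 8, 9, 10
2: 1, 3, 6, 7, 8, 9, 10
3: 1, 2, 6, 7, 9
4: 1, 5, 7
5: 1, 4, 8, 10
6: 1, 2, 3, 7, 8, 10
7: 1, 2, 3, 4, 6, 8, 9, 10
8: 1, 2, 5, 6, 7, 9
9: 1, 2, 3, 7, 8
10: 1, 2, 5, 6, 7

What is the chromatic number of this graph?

1, 2, 6, 7, 10 form a clique, so at least 5 colors are needed.
5 colors suffice: color a → {1}; color b → {5, 7}; color c → {2, 4}; color d → {6, 9}; color e → {3, 8, 10}. Each edge has distinct colors on its endpoints.

5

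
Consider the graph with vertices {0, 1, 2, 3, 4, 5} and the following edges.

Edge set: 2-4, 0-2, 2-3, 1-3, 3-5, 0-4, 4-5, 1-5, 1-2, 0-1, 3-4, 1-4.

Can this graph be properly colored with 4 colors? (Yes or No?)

Yes

The chromatic number is 4. 0, 1, 2, 4 form a clique, so at least 4 colors are needed.
4 colors suffice: color a → {4}; color b → {1}; color c → {2, 5}; color d → {0, 3}.
That is already a proper 4-coloring.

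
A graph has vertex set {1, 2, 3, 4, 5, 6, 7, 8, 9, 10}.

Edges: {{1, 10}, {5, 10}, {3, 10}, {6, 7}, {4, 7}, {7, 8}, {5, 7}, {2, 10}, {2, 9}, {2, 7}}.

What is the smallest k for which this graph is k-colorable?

2 and 7 are adjacent, so at least 2 colors are needed.
2 colors suffice: color red → {7, 9, 10}; color blue → {1, 2, 3, 4, 5, 6, 8}. Each edge has distinct colors on its endpoints.

2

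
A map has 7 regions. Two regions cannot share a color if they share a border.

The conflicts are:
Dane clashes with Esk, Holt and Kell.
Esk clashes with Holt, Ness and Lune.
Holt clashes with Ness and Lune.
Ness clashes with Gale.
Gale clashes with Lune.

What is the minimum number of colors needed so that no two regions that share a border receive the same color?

Esk, Holt, Lune pairwise conflict, so at least 3 colors are needed.
One proper 3-coloring: Dane=3, Esk=2, Holt=1, Ness=3, Kell=1, Gale=1, Lune=3. Each listed conflict is separated.

3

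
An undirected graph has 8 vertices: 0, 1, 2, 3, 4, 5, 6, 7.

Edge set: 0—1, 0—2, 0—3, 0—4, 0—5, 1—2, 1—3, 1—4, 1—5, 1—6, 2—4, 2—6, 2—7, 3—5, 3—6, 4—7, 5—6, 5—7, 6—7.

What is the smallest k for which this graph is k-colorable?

4

0, 1, 2, 4 form a clique, so at least 4 colors are needed.
4 colors suffice: color red → {1, 7}; color blue → {2, 5}; color green → {0, 6}; color yellow → {3, 4}. No two adjacent vertices share a color.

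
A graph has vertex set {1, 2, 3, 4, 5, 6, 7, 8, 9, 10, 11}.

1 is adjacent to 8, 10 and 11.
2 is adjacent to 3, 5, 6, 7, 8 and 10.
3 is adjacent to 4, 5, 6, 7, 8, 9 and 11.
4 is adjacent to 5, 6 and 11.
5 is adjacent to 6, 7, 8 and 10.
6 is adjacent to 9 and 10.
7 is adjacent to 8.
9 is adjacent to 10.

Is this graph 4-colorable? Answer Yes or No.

No

2, 3, 5, 7, 8 form a clique, so at least 5 colors are needed.
So 4 colors are not enough.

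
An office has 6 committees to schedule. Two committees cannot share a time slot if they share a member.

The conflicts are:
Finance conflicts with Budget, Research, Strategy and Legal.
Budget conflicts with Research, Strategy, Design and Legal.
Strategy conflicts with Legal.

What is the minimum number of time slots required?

Finance, Budget, Strategy, Legal all conflict with each other, so at least 4 time slots are needed.
Using 4 time slots: Finance=2, Budget=1, Research=3, Strategy=3, Design=2, Legal=4. Each listed conflict is separated.

4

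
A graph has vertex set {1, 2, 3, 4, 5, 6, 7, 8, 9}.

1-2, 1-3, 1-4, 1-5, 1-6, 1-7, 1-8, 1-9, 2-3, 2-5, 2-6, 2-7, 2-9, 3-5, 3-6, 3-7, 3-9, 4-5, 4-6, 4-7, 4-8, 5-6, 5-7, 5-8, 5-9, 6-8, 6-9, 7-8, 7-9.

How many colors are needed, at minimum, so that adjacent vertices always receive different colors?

1, 2, 3, 5, 7, 9 are mutually adjacent (a clique of size 6), so at least 6 colors are needed.
One proper 6-coloring: 1=blue, 2=purple, 3=orange, 4=yellow, 5=red, 6=green, 7=green, 8=purple, 9=yellow. Every edge joins two different colors.

6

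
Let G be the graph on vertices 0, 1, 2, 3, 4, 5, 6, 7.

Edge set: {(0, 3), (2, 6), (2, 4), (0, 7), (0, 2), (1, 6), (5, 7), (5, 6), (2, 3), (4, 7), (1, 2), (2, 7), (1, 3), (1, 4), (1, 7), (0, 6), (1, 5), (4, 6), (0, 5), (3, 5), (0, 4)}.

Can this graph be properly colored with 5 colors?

The chromatic number is 4. 0, 2, 4, 6 are mutually adjacent (a clique of size 4), so at least 4 colors are needed.
A valid assignment using 4 colors: 0=blue, 1=blue, 2=red, 3=green, 4=yellow, 5=red, 6=green, 7=green.
Since 5 ≥ 4, a proper 5-coloring certainly exists.

Yes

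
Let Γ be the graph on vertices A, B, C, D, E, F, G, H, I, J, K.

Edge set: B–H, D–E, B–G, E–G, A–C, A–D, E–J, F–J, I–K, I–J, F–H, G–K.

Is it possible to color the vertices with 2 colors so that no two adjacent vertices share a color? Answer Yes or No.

The cycle K-G-E-J-I-K has odd length 5, so it cannot be 2-colored; at least 3 colors are needed.
So 2 colors are not enough.

No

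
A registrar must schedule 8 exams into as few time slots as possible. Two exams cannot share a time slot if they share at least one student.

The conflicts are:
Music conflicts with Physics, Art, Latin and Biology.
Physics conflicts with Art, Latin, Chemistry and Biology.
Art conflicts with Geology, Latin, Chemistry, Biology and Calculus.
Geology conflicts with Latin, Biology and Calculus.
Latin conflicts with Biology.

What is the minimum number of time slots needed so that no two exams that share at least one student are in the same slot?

Music, Physics, Art, Latin, Biology are mutually in conflict, so at least 5 time slots are needed.
5 time slots suffice: time slot 1 → {Art}; time slot 2 → {Physics, Geology}; time slot 3 → {Latin, Chemistry, Calculus}; time slot 4 → {Biology}; time slot 5 → {Music}. Every pair that conflicts lands in different time slots.

5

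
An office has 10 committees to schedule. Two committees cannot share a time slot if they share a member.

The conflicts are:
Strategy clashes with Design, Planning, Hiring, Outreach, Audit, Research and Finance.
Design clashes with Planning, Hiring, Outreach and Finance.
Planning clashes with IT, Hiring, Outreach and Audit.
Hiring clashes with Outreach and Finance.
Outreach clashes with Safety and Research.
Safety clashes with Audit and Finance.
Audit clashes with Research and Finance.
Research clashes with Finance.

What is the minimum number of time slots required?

Strategy, Design, Planning, Hiring, Outreach all conflict with each other, so at least 5 time slots are needed.
5 time slots suffice: time slot 1 → {Strategy, IT, Safety}; time slot 2 → {Outreach, Finance}; time slot 3 → {Planning, Research}; time slot 4 → {Hiring, Audit}; time slot 5 → {Design}. Each listed conflict is separated.

5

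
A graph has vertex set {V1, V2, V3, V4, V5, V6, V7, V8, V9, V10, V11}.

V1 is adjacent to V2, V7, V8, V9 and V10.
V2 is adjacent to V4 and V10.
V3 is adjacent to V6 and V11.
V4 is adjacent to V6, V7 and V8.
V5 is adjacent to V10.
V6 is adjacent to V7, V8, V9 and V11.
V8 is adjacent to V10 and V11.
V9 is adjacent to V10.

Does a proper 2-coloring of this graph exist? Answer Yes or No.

No

V1, V2, V10 are pairwise adjacent, so at least 3 colors are needed.
So 2 colors are not enough.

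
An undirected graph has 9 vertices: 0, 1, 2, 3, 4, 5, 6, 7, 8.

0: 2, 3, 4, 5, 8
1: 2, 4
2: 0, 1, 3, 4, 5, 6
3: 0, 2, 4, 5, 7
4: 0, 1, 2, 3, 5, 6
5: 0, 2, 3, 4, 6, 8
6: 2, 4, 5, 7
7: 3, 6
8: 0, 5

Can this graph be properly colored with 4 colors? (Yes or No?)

No

0, 2, 3, 4, 5 form a clique, so at least 5 colors are needed.
So 4 colors are not enough.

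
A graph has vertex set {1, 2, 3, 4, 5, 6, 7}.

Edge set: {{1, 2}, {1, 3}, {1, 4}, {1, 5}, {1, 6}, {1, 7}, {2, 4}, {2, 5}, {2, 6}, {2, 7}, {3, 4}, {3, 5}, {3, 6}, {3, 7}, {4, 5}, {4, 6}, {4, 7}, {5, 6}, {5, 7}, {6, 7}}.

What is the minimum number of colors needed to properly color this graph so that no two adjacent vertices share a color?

6

1, 2, 4, 5, 6, 7 are pairwise adjacent (a clique of size 6), so at least 6 colors are needed.
6 colors suffice: color red → {6}; color blue → {7}; color green → {4}; color yellow → {1}; color purple → {5}; color orange → {2, 3}. Each edge has distinct colors on its endpoints.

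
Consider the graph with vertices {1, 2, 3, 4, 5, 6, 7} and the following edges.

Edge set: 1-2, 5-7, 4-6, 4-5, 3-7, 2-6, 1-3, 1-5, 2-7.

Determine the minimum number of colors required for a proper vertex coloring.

3

The cycle 5-4-6-2-1-5 has odd length 5, so it cannot be 2-colored; at least 3 colors are needed.
A valid assignment using 3 colors: 1=red, 2=blue, 3=blue, 4=green, 5=blue, 6=red, 7=red. Every edge joins two different colors.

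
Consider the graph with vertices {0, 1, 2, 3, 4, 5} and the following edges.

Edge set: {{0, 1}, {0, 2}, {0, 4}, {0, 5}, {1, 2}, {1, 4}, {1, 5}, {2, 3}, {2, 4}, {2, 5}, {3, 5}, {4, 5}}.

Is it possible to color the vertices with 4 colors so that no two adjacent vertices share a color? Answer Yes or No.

0, 1, 2, 4, 5 are pairwise adjacent (a clique of size 5), so at least 5 colors are needed.
So 4 colors are not enough.

No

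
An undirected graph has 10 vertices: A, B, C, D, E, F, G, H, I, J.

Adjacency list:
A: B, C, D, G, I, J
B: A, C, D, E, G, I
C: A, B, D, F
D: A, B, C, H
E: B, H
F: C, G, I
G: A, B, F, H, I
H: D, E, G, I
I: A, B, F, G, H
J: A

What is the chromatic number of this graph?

A, B, G, I form a clique, so at least 4 colors are needed.
4 colors suffice: color 1 → {B, F, H, J}; color 2 → {A, E}; color 3 → {D, I}; color 4 → {C, G}. Every edge joins two different colors.

4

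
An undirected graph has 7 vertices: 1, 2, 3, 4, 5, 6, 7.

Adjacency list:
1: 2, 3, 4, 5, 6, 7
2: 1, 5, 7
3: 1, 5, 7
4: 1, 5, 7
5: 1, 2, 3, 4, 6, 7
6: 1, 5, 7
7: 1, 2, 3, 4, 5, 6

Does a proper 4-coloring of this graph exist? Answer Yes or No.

The chromatic number is 4. 1, 4, 5, 7 form a clique, so at least 4 colors are needed.
4 colors suffice: color red → {7}; color blue → {5}; color green → {1}; color yellow → {2, 3, 4, 6}.
That is already a proper 4-coloring.

Yes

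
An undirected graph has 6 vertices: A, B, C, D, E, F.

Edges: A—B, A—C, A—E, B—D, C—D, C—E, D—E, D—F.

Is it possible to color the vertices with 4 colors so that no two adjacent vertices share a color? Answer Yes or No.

Yes

The chromatic number is 3. A, C, E are pairwise adjacent, so at least 3 colors are needed.
3 colors suffice: color 1 → {A, D}; color 2 → {B, C, F}; color 3 → {E}.
Since 4 ≥ 3, a proper 4-coloring certainly exists.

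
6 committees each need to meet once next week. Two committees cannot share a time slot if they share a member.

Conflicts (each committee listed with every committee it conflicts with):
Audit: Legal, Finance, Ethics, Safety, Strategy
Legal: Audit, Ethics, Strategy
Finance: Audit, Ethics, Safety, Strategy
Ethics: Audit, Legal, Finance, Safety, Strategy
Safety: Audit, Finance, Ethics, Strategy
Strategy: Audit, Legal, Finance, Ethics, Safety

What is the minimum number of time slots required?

5

Audit, Finance, Ethics, Safety, Strategy are mutually in conflict, so at least 5 time slots are needed.
5 time slots suffice: time slot 1 → {Ethics}; time slot 2 → {Strategy}; time slot 3 → {Audit}; time slot 4 → {Legal, Finance}; time slot 5 → {Safety}. Every pair that conflicts lands in different time slots.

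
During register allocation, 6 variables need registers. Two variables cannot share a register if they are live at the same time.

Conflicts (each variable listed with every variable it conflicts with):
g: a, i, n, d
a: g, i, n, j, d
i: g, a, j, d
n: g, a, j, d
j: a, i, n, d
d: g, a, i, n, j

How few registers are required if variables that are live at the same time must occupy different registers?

a, n, j, d pairwise conflict, so at least 4 registers are needed.
4 registers suffice: register 1 → {d}; register 2 → {a}; register 3 → {g, j}; register 4 → {i, n}. Every pair that conflicts lands in different registers.

4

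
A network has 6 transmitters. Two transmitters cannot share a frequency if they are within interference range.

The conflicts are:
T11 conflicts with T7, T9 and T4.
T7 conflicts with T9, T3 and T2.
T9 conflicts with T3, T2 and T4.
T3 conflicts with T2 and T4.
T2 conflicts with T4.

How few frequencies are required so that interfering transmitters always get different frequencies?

T7, T9, T3, T2 pairwise conflict, so at least 4 frequencies are needed.
4 frequencies suffice: frequency 1 → {T9}; frequency 2 → {T7, T4}; frequency 3 → {T11, T3}; frequency 4 → {T2}. Every pair that conflicts lands in different frequencies.

4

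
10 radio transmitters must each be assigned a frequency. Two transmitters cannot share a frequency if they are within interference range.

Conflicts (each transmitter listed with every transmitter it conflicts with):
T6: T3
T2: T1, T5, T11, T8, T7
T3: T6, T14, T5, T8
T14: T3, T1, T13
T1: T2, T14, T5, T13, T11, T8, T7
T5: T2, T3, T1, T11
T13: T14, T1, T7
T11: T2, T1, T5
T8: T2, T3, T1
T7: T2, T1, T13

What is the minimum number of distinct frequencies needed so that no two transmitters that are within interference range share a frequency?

T2, T1, T5, T11 all conflict with each other, so at least 4 frequencies are needed.
4 frequencies suffice: frequency 1 → {T3, T1}; frequency 2 → {T6, T2, T13}; frequency 3 → {T14, T5, T8, T7}; frequency 4 → {T11}. Each listed conflict is separated.

4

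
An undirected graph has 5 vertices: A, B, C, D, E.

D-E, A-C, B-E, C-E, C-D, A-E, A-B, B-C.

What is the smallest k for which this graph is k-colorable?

A, B, C, E form a clique, so at least 4 colors are needed.
4 colors suffice: color red → {E}; color blue → {C}; color green → {A, D}; color yellow → {B}. Each edge has distinct colors on its endpoints.

4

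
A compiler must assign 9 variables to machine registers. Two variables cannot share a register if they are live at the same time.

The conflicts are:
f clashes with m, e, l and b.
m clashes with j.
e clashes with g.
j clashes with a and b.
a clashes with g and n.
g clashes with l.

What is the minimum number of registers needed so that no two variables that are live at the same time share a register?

2

j and b conflict, so at least 2 registers are needed.
2 registers suffice: register 1 → {f, j, g, n}; register 2 → {m, e, a, l, b}. Each listed conflict is separated.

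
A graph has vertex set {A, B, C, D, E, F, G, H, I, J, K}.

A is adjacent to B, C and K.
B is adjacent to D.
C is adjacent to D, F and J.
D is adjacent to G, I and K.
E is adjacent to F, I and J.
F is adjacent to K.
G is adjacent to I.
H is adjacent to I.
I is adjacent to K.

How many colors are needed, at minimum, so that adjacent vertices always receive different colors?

D, I, K are pairwise adjacent, so at least 3 colors are needed.
3 colors suffice: color 1 → {B, C, I}; color 2 → {A, D, F, H, J}; color 3 → {E, G, K}. Every edge joins two different colors.

3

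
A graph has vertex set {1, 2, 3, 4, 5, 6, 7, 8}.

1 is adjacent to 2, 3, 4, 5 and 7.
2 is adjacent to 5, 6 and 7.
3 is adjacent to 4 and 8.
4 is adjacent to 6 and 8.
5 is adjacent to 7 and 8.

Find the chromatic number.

1, 2, 5, 7 are pairwise adjacent (a clique of size 4), so at least 4 colors are needed.
One proper 4-coloring: 1=a, 2=c, 3=c, 4=b, 5=b, 6=a, 7=d, 8=a. No two adjacent vertices share a color.

4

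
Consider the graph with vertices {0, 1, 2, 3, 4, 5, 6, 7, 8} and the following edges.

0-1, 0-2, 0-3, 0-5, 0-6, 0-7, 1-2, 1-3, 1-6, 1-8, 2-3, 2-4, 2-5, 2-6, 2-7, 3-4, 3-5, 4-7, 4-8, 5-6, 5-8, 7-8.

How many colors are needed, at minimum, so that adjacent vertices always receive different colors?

0, 1, 2, 6 form a clique, so at least 4 colors are needed.
One proper 4-coloring: 0=blue, 1=yellow, 2=red, 3=green, 4=blue, 5=yellow, 6=green, 7=green, 8=red. No two adjacent vertices share a color.

4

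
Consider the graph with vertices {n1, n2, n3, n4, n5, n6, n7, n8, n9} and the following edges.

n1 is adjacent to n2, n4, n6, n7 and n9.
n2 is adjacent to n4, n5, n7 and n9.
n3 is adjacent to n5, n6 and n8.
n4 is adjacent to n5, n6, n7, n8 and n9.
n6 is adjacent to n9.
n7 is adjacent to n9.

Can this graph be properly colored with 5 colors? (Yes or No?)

The chromatic number is 5. n1, n2, n4, n7, n9 are pairwise adjacent (a clique of size 5), so at least 5 colors are needed.
One proper 5-coloring: n1=2, n2=4, n3=1, n4=1, n5=2, n6=4, n7=5, n8=2, n9=3.
That is already a proper 5-coloring.

Yes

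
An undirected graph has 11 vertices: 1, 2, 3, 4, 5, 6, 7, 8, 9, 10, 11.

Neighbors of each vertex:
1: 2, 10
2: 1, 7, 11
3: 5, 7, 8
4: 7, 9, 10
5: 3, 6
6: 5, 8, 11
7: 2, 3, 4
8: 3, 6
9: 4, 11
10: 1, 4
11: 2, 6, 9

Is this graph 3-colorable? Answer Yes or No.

The chromatic number is 3. The cycle 7-2-11-9-4-7 has odd length 5, so it cannot be 2-colored; at least 3 colors are needed.
3 colors suffice: color a → {1, 3, 4, 11}; color b → {2, 6, 9, 10}; color c → {5, 7, 8}.
That is already a proper 3-coloring.

Yes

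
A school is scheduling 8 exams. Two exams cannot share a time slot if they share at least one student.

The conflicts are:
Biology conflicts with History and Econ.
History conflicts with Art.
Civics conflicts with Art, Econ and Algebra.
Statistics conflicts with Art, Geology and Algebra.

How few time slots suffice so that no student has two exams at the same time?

The cycle Art-History-Biology-Econ-Civics-Art has odd length 5, so it cannot be 2-colored; at least 3 time slots are needed.
Using 3 time slots: Biology=1, History=3, Civics=1, Statistics=1, Art=2, Geology=2, Econ=2, Algebra=2. Each listed conflict is separated.

3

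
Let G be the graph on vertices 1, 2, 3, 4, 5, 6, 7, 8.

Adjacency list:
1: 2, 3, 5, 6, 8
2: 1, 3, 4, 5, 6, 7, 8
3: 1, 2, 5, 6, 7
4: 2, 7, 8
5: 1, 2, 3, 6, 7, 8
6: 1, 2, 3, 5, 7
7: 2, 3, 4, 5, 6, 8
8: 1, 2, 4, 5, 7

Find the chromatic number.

5

1, 2, 3, 5, 6 are pairwise adjacent (a clique of size 5), so at least 5 colors are needed.
5 colors suffice: color red → {2}; color blue → {4, 5}; color green → {1, 7}; color yellow → {3, 8}; color purple → {6}. No two adjacent vertices share a color.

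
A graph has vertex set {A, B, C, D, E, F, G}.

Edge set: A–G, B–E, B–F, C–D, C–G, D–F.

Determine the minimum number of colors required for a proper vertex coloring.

C and G are adjacent, so at least 2 colors are needed.
2 colors suffice: color 1 → {B, D, G}; color 2 → {A, C, E, F}. Each edge has distinct colors on its endpoints.

2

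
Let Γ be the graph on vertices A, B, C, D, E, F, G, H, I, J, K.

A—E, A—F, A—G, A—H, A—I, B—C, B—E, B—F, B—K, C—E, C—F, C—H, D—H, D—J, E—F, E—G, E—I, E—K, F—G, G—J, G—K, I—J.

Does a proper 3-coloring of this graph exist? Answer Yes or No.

No

B, C, E, F form a clique, so at least 4 colors are needed.
So 3 colors are not enough.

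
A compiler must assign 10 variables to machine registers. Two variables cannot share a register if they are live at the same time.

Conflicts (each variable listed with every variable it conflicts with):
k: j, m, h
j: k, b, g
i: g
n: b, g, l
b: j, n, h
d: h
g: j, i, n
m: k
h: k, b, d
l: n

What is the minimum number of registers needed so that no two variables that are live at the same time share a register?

j and b conflict, so at least 2 registers are needed.
2 registers suffice: register 1 → {k, b, d, g, l}; register 2 → {j, i, n, m, h}. Each listed conflict is separated.

2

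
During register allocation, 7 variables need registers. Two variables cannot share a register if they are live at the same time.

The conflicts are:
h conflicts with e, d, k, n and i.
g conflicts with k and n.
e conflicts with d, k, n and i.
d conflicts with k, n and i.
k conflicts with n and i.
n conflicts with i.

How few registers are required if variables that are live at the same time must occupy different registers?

h, e, d, k, n, i all conflict with each other, so at least 6 registers are needed.
6 registers suffice: register 1 → {n}; register 2 → {k}; register 3 → {g, d}; register 4 → {e}; register 5 → {i}; register 6 → {h}. Each listed conflict is separated.

6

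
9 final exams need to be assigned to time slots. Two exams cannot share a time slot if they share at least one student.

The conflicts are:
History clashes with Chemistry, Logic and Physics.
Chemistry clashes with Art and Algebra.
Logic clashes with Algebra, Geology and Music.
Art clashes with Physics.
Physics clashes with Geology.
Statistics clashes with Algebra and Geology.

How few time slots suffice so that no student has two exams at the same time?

History and Chemistry conflict, so at least 2 time slots are needed.
2 time slots suffice: time slot 1 → {Chemistry, Logic, Physics, Statistics}; time slot 2 → {History, Art, Algebra, Geology, Music}. No two conflicting exams share a time slot.

2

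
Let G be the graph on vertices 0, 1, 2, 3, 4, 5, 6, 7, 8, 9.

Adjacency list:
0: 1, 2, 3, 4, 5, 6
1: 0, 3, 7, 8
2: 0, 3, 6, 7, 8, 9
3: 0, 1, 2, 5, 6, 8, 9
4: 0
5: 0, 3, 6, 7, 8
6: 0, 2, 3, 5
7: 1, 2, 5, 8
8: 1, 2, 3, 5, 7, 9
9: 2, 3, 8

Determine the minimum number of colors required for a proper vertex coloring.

2, 3, 8, 9 are pairwise adjacent (a clique of size 4), so at least 4 colors are needed.
4 colors suffice: color red → {3, 4, 7}; color blue → {0, 8}; color green → {1, 2, 5}; color yellow → {6, 9}. Every edge joins two different colors.

4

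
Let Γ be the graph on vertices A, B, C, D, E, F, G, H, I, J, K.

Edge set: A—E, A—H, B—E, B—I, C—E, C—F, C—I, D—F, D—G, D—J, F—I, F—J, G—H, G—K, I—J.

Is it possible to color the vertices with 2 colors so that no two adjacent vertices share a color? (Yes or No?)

No

D, F, J are mutually adjacent, so at least 3 colors are needed.
So 2 colors are not enough.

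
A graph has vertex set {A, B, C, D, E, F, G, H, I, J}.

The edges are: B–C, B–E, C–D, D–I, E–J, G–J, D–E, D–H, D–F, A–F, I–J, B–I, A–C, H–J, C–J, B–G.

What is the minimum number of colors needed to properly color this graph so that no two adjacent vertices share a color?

2

D and I are adjacent, so at least 2 colors are needed.
A valid assignment using 2 colors: A=1, B=1, C=2, D=1, E=2, F=2, G=2, H=2, I=2, J=1. Every edge joins two different colors.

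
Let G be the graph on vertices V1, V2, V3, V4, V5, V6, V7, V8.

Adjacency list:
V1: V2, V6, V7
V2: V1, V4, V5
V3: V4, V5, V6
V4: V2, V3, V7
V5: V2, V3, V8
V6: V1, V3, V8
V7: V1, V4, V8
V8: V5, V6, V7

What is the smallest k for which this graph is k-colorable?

3

The cycle V3-V5-V2-V1-V6-V3 has odd length 5, so it cannot be 2-colored; at least 3 colors are needed.
3 colors suffice: color 1 → {V2, V6, V7}; color 2 → {V1, V4, V5}; color 3 → {V3, V8}. Every edge joins two different colors.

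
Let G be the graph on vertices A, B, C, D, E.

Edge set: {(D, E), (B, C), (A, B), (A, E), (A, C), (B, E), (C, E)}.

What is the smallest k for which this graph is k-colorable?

4

A, B, C, E form a clique, so at least 4 colors are needed.
4 colors suffice: color 1 → {E}; color 2 → {B, D}; color 3 → {C}; color 4 → {A}. Every edge joins two different colors.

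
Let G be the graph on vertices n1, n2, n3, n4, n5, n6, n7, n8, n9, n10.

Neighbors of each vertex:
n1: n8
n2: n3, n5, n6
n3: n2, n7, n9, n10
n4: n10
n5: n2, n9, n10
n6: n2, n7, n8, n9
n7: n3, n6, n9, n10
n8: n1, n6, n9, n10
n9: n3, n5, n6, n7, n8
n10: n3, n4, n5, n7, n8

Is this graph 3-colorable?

Yes

The chromatic number is 3. n3, n7, n10 form a triangle, so at least 3 colors are needed.
3 colors suffice: color 1 → {n1, n2, n9, n10}; color 2 → {n3, n4, n5, n6}; color 3 → {n7, n8}.
That is already a proper 3-coloring.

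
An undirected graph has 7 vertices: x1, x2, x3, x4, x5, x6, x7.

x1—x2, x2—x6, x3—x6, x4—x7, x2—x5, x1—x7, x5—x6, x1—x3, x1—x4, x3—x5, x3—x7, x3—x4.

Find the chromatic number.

4

x1, x3, x4, x7 are pairwise adjacent (a clique of size 4), so at least 4 colors are needed.
4 colors suffice: color red → {x2, x3}; color blue → {x1, x5}; color green → {x6, x7}; color yellow → {x4}. Every edge joins two different colors.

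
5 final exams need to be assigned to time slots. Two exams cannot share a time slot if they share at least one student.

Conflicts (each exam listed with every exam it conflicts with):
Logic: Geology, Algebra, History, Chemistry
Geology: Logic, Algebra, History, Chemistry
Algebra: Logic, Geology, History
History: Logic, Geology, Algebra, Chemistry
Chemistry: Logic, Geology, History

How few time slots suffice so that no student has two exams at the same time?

Logic, Geology, Algebra, History all conflict with each other, so at least 4 time slots are needed.
4 time slots suffice: Logic=2, Geology=3, Algebra=4, History=1, Chemistry=4. Each listed conflict is separated.

4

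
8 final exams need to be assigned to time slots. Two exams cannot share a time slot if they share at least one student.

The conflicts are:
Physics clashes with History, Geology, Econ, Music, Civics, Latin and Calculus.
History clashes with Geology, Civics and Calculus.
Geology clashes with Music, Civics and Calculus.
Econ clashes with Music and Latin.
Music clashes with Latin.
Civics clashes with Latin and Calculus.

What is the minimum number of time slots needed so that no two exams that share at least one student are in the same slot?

5

Physics, History, Geology, Civics, Calculus all conflict with each other, so at least 5 time slots are needed.
Using 5 time slots: Physics=1, History=5, Geology=3, Econ=4, Music=2, Civics=2, Latin=3, Calculus=4. No two conflicting exams share a time slot.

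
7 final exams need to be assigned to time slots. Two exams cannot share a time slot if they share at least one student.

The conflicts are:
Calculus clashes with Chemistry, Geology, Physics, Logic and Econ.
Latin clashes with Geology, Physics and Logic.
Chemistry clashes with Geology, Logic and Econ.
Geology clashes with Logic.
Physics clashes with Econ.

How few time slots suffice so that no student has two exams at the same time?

Calculus, Chemistry, Geology, Logic all conflict with each other, so at least 4 time slots are needed.
Using 4 time slots: Calculus=1, Latin=1, Chemistry=4, Geology=2, Physics=3, Logic=3, Econ=2. No two conflicting exams share a time slot.

4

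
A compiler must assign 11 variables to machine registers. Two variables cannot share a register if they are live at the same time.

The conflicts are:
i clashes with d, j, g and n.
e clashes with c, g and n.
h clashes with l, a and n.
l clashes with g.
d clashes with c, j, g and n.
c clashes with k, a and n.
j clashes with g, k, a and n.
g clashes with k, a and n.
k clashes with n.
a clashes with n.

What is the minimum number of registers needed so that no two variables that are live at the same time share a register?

i, d, j, g, n pairwise conflict, so at least 5 registers are needed.
A valid assignment using 5 registers: i=5, e=3, h=2, l=1, d=4, c=2, j=3, g=2, k=4, a=4, n=1. Every pair that conflicts lands in different registers.

5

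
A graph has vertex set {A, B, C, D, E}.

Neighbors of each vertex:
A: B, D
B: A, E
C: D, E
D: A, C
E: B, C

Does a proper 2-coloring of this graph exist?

No

The cycle E-C-D-A-B-E has odd length 5, so it cannot be 2-colored; at least 3 colors are needed.
So 2 colors are not enough.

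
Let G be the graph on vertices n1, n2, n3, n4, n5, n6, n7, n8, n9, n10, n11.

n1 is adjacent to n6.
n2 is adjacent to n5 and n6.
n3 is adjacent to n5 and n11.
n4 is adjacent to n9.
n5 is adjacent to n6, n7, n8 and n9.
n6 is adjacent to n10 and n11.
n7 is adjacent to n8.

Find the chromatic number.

3

n5, n7, n8 are mutually adjacent, so at least 3 colors are needed.
3 colors suffice: color 1 → {n1, n4, n5, n10, n11}; color 2 → {n3, n6, n7, n9}; color 3 → {n2, n8}. No two adjacent vertices share a color.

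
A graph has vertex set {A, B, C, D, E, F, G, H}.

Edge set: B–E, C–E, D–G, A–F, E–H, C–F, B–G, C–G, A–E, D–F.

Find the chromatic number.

C and F are adjacent, so at least 2 colors are needed.
2 colors suffice: color 1 → {E, F, G}; color 2 → {A, B, C, D, H}. Each edge has distinct colors on its endpoints.

2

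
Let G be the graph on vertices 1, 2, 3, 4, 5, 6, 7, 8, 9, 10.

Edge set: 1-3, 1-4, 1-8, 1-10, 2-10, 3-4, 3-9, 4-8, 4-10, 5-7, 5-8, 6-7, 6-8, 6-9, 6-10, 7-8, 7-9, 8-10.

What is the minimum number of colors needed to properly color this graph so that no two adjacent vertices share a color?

4

1, 4, 8, 10 are mutually adjacent (a clique of size 4), so at least 4 colors are needed.
4 colors suffice: color a → {2, 8, 9}; color b → {3, 7, 10}; color c → {4, 5, 6}; color d → {1}. No two adjacent vertices share a color.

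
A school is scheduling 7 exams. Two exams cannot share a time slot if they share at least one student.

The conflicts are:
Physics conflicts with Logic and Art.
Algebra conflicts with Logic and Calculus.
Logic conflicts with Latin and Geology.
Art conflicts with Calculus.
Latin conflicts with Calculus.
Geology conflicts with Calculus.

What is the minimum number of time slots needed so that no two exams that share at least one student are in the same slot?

The cycle Art-Calculus-Geology-Logic-Physics-Art has odd length 5, so it cannot be 2-colored; at least 3 time slots are needed.
3 time slots suffice: time slot 1 → {Logic, Calculus}; time slot 2 → {Algebra, Art, Latin, Geology}; time slot 3 → {Physics}. Every pair that conflicts lands in different time slots.

3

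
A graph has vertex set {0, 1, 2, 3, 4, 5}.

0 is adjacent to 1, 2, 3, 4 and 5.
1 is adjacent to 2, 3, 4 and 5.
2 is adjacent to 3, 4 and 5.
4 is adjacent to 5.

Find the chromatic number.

5

0, 1, 2, 4, 5 are pairwise adjacent (a clique of size 5), so at least 5 colors are needed.
5 colors suffice: 0=green, 1=blue, 2=red, 3=yellow, 4=yellow, 5=purple. No two adjacent vertices share a color.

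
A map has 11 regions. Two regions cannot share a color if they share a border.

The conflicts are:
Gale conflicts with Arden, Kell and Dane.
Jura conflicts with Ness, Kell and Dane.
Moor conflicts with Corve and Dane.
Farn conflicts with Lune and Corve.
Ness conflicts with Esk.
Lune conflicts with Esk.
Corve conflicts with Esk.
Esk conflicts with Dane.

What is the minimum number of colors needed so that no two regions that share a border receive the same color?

2

Moor and Corve conflict, so at least 2 colors are needed.
2 colors suffice: color 1 → {Arden, Ness, Lune, Corve, Kell, Dane}; color 2 → {Gale, Jura, Moor, Farn, Esk}. Each listed conflict is separated.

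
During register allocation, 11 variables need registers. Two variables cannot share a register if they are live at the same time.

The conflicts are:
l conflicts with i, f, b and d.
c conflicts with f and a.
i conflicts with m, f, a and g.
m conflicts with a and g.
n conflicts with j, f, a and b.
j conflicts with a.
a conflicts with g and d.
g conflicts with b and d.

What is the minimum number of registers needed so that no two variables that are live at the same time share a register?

4

i, m, a, g are mutually in conflict, so at least 4 registers are needed.
4 registers suffice: register 1 → {f, a, b}; register 2 → {l, c, n, g}; register 3 → {i, j, d}; register 4 → {m}. Each listed conflict is separated.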